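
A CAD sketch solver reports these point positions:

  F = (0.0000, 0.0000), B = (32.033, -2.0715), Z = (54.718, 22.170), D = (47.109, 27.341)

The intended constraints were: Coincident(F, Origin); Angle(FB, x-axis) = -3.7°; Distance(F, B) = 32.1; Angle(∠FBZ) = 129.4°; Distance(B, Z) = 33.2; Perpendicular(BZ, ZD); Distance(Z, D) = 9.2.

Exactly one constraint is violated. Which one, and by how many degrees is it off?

Perpendicular(BZ, ZD) — off by 8.90°.

F = (0.00, 0.00) ✓; FB at -3.700° ✓; |FB| = 32.10 ✓; ∠FBZ = 129.4° ✓; |BZ| = 33.20 ✓; ∠(BZ, ZD) = 98.90° ✗; |ZD| = 9.200 ✓.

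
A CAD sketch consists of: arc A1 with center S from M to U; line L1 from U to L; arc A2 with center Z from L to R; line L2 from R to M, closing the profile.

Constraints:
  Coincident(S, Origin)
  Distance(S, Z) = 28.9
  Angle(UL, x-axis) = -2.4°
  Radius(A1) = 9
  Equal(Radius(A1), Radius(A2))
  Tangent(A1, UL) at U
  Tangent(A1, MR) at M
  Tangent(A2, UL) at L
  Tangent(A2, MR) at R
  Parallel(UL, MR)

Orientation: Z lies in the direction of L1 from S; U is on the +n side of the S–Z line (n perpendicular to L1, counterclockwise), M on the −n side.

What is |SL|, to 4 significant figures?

30.27

The slot axis is L1's direction at -2.4°, so u = (cos -2.4°, sin -2.4°) = (0.9991, -0.04188) and n = (−sin -2.4°, cos -2.4°) = (0.04188, 0.9991). S is at the origin and Z lies 28.9 along u from S, so Z = 28.9·u = (28.87, -1.210). Tangency of A1 to both parallel lines with radius 9.0 puts U and M at S ± 9.0·n: U = (0.3769, 8.992), M = (-0.3769, -8.992). Equal radii place L and R the same way about Z: L = Z + 9.0·n = (29.25, 7.782), R = Z − 9.0·n = (28.50, -10.20). Then |SL| = |L − S| = 30.27.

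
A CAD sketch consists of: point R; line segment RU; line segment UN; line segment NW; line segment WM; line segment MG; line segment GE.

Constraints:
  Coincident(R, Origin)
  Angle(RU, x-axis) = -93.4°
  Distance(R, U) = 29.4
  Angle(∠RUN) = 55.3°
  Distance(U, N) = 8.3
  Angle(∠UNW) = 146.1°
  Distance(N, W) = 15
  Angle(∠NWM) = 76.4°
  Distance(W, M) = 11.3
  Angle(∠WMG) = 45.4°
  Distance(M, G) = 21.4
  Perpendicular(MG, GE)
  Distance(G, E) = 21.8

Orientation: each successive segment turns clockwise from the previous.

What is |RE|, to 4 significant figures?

34.06

R is at the origin; RU runs at -93.4° with length 29.4, so U = (-1.744, -29.35). ∠RUN = 55.3° gives UN at 141.9° from the x-axis; with |UN| = 8.3, N = (-8.275, -24.23). ∠UNW = 146.1° gives NW at 108.0° from the x-axis; with |NW| = 15.0, W = (-12.91, -9.961). ∠NWM = 76.4° gives WM at 4.400° from the x-axis; with |WM| = 11.3, M = (-1.644, -9.094). ∠WMG = 45.4° gives MG at -130.2° from the x-axis; with |MG| = 21.4, G = (-15.46, -25.44). The perpendicularity gives GE at right angles to MG, so GE runs at 139.8°; with |GE| = 21.8, E = (-32.11, -11.37). Then |RE| = |E − R| = 34.06.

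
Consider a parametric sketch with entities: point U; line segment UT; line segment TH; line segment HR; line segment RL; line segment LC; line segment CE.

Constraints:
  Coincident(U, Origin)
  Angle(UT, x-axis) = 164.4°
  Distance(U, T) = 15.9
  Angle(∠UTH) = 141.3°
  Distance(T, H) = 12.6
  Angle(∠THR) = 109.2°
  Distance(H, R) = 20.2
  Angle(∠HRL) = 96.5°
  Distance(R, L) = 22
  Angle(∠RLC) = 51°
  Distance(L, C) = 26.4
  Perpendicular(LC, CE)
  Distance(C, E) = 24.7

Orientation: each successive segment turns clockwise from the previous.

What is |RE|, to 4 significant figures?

14.68

U is at the origin; UT runs at 164.4° with length 15.9, so T = (-15.31, 4.276). ∠UTH = 141.3° gives TH at 125.7° from the x-axis; with |TH| = 12.6, H = (-22.67, 14.51). ∠THR = 109.2° gives HR at 54.90° from the x-axis; with |HR| = 20.2, R = (-11.05, 31.03). ∠HRL = 96.5° gives RL at -28.60° from the x-axis; with |RL| = 22.0, L = (8.264, 20.50). ∠RLC = 51.0° gives LC at -157.6° from the x-axis; with |LC| = 26.4, C = (-16.14, 10.44). LC ⟂ CE, so CE runs at 112.4°; with |CE| = 24.7, E = (-25.56, 33.28). Then |RE| = |E − R| = 14.68.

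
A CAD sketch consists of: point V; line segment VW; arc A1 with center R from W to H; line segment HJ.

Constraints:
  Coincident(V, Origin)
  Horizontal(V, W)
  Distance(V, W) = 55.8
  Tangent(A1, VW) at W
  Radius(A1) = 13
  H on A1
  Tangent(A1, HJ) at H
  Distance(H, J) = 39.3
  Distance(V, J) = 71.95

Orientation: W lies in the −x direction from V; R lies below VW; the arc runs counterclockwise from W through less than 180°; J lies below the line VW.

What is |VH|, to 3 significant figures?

69.9

V is at the origin; V and W share the same y with |VW| = 55.8 and W on the −x side, so W = (-55.8, 0.00). Tangency of A1 to VW means the radius RW is perpendicular to VW, so R = W + (0, -13) = (-55.8, -13.0). Since RH ⟂ HJ (tangency), |RJ| = √(13.0² + 39.3²) = 41.4 regardless of where H sits on A1. So J lies on both circle(V, 71.95) and circle(R, 41.4); the below-VW intersection is J = (-48.0, -53.6). H is the foot of the tangent from J: H = (-67.1, -19.3).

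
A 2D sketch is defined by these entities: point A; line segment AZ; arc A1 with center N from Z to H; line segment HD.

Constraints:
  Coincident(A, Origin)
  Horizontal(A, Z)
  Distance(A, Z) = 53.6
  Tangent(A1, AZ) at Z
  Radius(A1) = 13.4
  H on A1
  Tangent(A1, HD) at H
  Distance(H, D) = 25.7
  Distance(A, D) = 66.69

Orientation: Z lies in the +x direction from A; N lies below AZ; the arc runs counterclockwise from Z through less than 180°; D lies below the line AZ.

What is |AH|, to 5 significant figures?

45.361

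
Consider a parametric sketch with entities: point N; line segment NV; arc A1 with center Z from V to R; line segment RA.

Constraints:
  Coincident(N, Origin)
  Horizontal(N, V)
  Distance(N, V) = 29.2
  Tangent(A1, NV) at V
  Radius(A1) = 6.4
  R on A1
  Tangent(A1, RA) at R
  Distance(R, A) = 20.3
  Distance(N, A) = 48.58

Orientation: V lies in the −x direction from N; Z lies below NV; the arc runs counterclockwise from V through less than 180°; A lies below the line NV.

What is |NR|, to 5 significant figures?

35.312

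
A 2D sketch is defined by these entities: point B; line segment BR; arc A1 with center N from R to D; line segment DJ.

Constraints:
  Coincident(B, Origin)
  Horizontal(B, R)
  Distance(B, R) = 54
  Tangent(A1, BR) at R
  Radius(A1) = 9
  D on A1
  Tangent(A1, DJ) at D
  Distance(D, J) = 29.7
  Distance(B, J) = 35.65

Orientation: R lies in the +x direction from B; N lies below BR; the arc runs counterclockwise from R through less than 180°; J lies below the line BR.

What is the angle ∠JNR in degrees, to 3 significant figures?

118°

B is at the origin; BR is horizontal with |BR| = 54.0 and R on the +x side, so R = (54.0, 0.00). The tangent condition forces NR to be normal to BR, so N = R + (0, -9) = (54.0, -9.00). Since ND ⟂ DJ (tangency), |NJ| = √(9.0² + 29.7²) = 31.0 regardless of where D sits on A1. So J lies on both circle(B, 35.65) and circle(N, 31.0); the below-BR intersection is J = (26.7, -23.7). D is the foot of the tangent from J: D = (47.6, -2.64).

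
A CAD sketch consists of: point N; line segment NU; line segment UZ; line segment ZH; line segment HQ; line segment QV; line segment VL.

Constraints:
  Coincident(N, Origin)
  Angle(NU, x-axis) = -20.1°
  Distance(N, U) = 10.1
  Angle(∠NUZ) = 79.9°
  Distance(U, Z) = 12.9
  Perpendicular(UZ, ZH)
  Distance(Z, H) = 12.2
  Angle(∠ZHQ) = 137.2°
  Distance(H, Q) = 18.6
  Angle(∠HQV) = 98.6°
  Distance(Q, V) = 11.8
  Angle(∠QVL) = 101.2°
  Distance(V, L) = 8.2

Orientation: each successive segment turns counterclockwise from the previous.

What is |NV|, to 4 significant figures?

14.59

∠ZHQ = 137.2° gives HQ at -147.2° from the x-axis; with |HQ| = 18.6, Q = (-15.92, 1.276). ∠HQV = 98.6° gives QV at -65.80° from the x-axis; with |QV| = 11.8, V = (-11.09, -9.487). Then |NV| = |V − N| = 14.59.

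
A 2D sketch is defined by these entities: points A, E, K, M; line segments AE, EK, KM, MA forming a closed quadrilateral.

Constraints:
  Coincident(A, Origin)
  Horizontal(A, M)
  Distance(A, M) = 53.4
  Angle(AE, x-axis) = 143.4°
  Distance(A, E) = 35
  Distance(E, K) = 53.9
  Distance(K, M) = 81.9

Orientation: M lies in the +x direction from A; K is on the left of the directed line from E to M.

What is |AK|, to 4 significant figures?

64.81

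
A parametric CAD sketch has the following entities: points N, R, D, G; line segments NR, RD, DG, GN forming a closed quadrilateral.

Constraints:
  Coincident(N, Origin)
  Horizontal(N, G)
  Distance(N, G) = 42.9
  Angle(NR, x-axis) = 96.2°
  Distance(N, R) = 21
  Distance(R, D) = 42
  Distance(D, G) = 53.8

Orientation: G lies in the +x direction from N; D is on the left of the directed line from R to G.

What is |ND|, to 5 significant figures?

57.827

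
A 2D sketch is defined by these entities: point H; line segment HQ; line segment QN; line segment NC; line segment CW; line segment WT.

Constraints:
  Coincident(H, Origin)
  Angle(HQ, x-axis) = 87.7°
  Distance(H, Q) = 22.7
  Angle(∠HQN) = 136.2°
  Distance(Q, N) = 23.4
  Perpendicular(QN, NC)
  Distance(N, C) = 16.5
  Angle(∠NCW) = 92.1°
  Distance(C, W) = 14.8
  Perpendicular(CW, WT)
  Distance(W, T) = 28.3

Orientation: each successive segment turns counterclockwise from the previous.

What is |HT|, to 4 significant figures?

36.06

∠NCW = 92.1° gives CW at -50.60° from the x-axis; with |CW| = 14.8, W = (-17.56, 17.84). CW ⟂ WT, so WT runs at 39.40°; with |WT| = 28.3, T = (4.310, 35.80). Then |HT| = |T − H| = 36.06.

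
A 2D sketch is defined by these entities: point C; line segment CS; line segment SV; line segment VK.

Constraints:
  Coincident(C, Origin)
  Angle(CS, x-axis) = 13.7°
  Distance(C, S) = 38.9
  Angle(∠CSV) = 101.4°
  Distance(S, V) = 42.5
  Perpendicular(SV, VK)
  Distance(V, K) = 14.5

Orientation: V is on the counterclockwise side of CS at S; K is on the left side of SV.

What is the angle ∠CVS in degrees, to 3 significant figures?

37.2°

C is at the origin; CS runs at 13.7° with length 38.9, so S = 38.9·(cos 13.7°, sin 13.7°) = (37.8, 9.21). ∠CSV = 101.4°, so SV runs at 13.7° + (180° − 101.4°) = 92.3° from the x-axis; with |SV| = 42.5, V = S + 42.5·(cos 92.3°, sin 92.3°) = (36.1, 51.7). Then cos ∠CVS = VC·VS / (|VC||VS|), giving 37.2°.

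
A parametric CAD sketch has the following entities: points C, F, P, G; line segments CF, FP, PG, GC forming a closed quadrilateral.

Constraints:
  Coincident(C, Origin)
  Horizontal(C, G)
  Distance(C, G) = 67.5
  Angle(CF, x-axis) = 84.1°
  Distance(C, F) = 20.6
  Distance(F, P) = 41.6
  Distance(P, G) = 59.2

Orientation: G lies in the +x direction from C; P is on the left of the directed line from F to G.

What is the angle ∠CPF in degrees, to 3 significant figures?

13.7°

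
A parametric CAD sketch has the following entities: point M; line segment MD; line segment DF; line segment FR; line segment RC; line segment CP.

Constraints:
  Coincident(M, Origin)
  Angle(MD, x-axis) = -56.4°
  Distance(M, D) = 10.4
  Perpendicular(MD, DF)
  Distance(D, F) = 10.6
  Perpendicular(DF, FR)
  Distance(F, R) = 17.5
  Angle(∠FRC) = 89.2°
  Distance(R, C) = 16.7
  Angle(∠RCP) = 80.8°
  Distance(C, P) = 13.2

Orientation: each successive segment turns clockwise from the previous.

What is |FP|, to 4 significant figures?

15.02

∠FRC = 89.2° gives RC at 32.80° from the x-axis; with |RC| = 16.7, C = (1.279, 9.094). ∠RCP = 80.8° gives CP at -66.40° from the x-axis; with |CP| = 13.2, P = (6.564, -3.002). Then |FP| = |P − F| = 15.02.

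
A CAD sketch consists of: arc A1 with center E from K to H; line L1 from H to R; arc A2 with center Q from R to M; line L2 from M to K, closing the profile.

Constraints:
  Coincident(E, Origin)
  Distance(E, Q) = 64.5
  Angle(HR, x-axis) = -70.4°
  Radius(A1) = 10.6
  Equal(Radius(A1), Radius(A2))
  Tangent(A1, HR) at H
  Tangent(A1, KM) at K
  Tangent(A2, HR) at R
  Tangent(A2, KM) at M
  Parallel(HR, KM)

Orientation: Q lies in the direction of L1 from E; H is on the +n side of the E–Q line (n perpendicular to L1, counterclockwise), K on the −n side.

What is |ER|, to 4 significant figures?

65.37

The slot axis is L1's direction at -70.4°, so u = (cos -70.4°, sin -70.4°) = (0.3355, -0.9421) and n = (−sin -70.4°, cos -70.4°) = (0.9421, 0.3355). E is at the origin and Q lies 64.5 along u from E, so Q = 64.5·u = (21.64, -60.76). Tangency of A1 to both parallel lines with radius 10.6 puts H and K at E ± 10.6·n: H = (9.986, 3.556), K = (-9.986, -3.556). Equal radii place R and M the same way about Q: R = Q + 10.6·n = (31.62, -57.21), M = Q − 10.6·n = (11.65, -64.32). Then |ER| = |R − E| = 65.37.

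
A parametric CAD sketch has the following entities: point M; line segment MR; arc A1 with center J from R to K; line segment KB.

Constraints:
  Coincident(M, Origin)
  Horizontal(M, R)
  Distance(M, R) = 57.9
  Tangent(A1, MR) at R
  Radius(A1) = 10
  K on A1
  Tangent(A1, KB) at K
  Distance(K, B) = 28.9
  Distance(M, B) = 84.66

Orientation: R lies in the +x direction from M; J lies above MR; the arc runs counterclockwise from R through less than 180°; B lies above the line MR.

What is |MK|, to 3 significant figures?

67.5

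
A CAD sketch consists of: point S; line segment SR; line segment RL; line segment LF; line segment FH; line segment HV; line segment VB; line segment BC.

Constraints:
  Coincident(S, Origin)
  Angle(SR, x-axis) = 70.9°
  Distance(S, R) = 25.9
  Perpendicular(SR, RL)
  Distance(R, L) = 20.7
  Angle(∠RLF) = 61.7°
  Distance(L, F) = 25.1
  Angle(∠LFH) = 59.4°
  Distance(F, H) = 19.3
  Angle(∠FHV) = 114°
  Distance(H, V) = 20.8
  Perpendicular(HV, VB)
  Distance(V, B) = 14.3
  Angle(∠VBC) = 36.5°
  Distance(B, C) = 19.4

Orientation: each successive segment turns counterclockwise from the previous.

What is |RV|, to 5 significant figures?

15.719

S is at the origin; SR runs at 70.9° with length 25.9, so R = (8.4749, 24.474). SR ⟂ RL, so RL runs at 160.90°; with |RL| = 20.7, L = (-11.085, 31.248). ∠RLF = 61.7° gives LF at -80.800° from the x-axis; with |LF| = 25.1, F = (-7.0725, 6.4705). ∠LFH = 59.4° gives FH at 39.800° from the x-axis; with |FH| = 19.3, H = (7.7554, 18.825). ∠FHV = 114.0° gives HV at 105.80° from the x-axis; with |HV| = 20.8, V = (2.0920, 38.839). Then |RV| = |V − R| = 15.719.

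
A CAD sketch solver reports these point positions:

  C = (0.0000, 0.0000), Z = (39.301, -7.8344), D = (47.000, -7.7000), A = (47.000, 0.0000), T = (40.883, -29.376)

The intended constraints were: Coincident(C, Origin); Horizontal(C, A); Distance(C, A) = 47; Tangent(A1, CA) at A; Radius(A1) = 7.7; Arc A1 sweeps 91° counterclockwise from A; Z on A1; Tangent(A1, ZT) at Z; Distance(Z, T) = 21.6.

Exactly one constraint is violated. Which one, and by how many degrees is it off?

Tangent(A1, ZT) at Z — off by 3.20°.

C = (0.00, 0.00) ✓; C.y = 0.00, A.y = 0.00 ✓; |CA| = 47.00 ✓; ∠(DA, AC) = 90.00° ✓; |DA| = 7.700 ✓; bearing(D→Z) − bearing(D→A) = 91.00° ✓; |DZ| = 7.700 ✓; ∠(DZ, ZT) = 86.80° ✗; |ZT| = 21.60 ✓.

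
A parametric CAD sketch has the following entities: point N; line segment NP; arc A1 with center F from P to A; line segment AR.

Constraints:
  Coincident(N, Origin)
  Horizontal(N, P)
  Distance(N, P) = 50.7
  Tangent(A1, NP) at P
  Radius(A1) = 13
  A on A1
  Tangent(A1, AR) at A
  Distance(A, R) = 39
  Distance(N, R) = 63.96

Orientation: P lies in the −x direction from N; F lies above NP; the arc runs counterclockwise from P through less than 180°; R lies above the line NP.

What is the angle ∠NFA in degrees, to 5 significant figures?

13.922°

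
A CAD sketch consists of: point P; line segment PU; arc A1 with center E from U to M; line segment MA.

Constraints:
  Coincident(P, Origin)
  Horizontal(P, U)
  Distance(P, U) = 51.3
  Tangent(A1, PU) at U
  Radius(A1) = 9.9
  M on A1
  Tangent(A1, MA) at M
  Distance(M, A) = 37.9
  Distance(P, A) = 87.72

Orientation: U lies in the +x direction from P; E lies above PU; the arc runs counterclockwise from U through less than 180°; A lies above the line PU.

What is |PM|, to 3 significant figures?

59.9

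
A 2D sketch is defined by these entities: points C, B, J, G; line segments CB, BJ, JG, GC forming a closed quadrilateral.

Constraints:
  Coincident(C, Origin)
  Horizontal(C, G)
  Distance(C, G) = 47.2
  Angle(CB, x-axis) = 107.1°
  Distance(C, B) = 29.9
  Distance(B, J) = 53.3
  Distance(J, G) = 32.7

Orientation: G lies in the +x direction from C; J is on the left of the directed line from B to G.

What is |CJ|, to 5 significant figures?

55.035

C is at the origin; C and G share the same y with |CG| = 47.2 and G in +x, so G = (47.2, 0). CB runs at 107.1° with |CB| = 29.9, so B = (-8.7918, 28.578). J is determined by |BJ| = 53.3 and |JG| = 32.7 together: it lies at the intersection of circle(B, 53.3) and circle(G, 32.7). With |BG| = 62.863, the foot of the radical line on BG is 45.523 from B and the perpendicular offset is √(53.3² − 45.523²) = 27.723. Taking the left-of-BG solution: J = (44.358, 32.576).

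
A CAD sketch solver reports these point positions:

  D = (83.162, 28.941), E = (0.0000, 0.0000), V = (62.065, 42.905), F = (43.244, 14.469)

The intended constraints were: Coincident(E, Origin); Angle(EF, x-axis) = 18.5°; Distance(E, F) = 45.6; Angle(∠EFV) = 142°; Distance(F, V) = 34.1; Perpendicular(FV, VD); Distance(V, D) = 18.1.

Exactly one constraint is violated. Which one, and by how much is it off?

Distance(V, D) = 18.1 — off by 7.20.

E = (0.00, 0.00) ✓; EF at 18.50° ✓; |EF| = 45.60 ✓; ∠EFV = 142.0° ✓; |FV| = 34.10 ✓; ∠(FV, VD) = 90.00° ✓; |VD| = 25.30 ✗.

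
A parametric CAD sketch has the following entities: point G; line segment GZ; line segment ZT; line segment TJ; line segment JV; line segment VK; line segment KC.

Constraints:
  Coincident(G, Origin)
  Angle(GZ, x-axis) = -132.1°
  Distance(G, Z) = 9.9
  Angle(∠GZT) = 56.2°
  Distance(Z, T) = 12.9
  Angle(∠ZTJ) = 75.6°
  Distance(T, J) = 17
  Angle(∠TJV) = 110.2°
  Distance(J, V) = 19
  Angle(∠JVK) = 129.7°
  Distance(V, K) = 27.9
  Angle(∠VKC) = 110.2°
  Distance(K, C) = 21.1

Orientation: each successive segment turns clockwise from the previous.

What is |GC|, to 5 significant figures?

39.320

∠JVK = 129.7° gives VK at -120.40° from the x-axis; with |VK| = 27.9, K = (-0.43122, -36.853). ∠VKC = 110.2° gives KC at 169.80° from the x-axis; with |KC| = 21.1, C = (-21.198, -33.116). Then |GC| = |C − G| = 39.320.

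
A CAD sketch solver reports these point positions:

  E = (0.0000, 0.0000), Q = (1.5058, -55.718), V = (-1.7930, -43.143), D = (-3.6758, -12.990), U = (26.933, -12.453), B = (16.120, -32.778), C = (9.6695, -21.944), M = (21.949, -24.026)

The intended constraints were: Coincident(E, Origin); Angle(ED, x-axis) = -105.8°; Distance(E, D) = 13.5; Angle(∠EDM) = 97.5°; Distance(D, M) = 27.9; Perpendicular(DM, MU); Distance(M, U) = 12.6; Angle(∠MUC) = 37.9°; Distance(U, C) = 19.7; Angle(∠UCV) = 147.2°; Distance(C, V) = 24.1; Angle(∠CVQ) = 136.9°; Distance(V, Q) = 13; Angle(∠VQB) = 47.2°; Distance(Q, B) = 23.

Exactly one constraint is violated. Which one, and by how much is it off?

Distance(Q, B) = 23 — off by 4.20.

E = (0.00, 0.00) ✓; ED at -105.8° ✓; |ED| = 13.50 ✓; ∠EDM = 97.50° ✓; |DM| = 27.90 ✓; ∠(DM, MU) = 90.00° ✓; |MU| = 12.60 ✓; ∠MUC = 37.90° ✓; |UC| = 19.70 ✓; ∠UCV = 147.2° ✓; |CV| = 24.10 ✓; ∠CVQ = 136.9° ✓; |VQ| = 13.00 ✓; ∠VQB = 47.20° ✓; |QB| = 27.20 ✗.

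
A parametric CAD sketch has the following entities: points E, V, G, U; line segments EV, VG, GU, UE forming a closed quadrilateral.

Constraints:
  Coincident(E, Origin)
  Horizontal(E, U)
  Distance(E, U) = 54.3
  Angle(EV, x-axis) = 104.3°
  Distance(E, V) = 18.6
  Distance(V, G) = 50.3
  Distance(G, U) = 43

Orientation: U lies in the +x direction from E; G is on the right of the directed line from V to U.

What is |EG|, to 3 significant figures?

32.7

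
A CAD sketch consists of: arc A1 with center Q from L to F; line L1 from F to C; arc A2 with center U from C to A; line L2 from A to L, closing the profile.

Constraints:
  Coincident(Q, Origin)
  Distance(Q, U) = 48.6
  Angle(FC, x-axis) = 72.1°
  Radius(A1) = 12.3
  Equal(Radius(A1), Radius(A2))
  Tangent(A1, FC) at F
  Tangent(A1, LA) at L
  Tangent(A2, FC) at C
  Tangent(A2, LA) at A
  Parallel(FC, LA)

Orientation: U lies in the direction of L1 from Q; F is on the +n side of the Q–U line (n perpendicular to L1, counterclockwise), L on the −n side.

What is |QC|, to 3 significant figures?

50.1

Tangency of A1 to both parallel lines with radius 12.3 puts F and L at Q ± 12.3·n: F = (-11.7, 3.78), L = (11.7, -3.78). Equal radii place C and A the same way about U: C = U + 12.3·n = (3.23, 50.0), A = U − 12.3·n = (26.6, 42.5). Then |QC| = |C − Q| = 50.1.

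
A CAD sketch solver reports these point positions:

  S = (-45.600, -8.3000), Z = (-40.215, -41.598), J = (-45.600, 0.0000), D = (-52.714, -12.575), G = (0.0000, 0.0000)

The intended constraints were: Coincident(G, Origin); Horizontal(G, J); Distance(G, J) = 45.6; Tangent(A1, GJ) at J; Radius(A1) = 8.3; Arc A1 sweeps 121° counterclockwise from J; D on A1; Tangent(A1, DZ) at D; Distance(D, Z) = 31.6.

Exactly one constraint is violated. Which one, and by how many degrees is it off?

Tangent(A1, DZ) at D — off by 7.70°.

G = (0.00, 0.00) ✓; G.y = 0.00, J.y = 0.00 ✓; |GJ| = 45.60 ✓; ∠(SJ, JG) = 90.00° ✓; |SJ| = 8.300 ✓; bearing(S→D) − bearing(S→J) = 121.0° ✓; |SD| = 8.300 ✓; ∠(SD, DZ) = 97.70° ✗; |DZ| = 31.60 ✓.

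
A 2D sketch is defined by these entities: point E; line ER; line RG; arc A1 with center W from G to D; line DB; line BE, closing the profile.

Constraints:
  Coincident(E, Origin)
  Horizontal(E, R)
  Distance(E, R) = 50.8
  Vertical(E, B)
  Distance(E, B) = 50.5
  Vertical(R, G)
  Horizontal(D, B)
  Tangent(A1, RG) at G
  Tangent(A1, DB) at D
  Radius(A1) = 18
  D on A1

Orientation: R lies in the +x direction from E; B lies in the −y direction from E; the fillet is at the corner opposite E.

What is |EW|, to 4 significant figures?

46.17

EB is vertical with |EB| = 50.5 and B on the −y side, so B = (0.000, -50.50). The virtual corner opposite E is at (50.80, -50.50). Since A1 is tangent to RG there, WG ⟂ RG and tangency of A1 to DB means the radius WD is perpendicular to DB, with radius 18.0, so the center W sits 18.0 in from both sides at W = (32.80, -32.50). Then |EW| = |W − E| = 46.17.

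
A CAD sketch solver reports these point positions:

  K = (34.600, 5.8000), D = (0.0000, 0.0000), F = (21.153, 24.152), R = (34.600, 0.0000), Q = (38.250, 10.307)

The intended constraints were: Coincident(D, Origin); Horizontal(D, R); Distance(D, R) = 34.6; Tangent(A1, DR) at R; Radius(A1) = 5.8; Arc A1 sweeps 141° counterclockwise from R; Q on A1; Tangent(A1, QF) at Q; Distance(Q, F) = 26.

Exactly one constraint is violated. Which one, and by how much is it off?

Distance(Q, F) = 26 — off by 4.00.

D = (0.00, 0.00) ✓; D.y = 0.00, R.y = 0.00 ✓; |DR| = 34.60 ✓; ∠(KR, RD) = 90.00° ✓; |KR| = 5.800 ✓; bearing(K→Q) − bearing(K→R) = 141.0° ✓; |KQ| = 5.800 ✓; ∠(KQ, QF) = 90.00° ✓; |QF| = 22.00 ✗.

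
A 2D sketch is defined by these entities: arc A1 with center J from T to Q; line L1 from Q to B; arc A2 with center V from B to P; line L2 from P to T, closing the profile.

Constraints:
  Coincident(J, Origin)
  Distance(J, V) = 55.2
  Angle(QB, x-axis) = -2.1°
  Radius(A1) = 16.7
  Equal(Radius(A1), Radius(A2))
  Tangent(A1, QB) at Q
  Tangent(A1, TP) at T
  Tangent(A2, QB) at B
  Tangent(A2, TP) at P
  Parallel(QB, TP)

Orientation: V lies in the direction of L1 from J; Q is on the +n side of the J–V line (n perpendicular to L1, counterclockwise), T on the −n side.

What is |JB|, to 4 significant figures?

57.67

The slot axis is L1's direction at -2.1°, so u = (cos -2.1°, sin -2.1°) = (0.9993, -0.03664) and n = (−sin -2.1°, cos -2.1°) = (0.03664, 0.9993). J is at the origin and V lies 55.2 along u from J, so V = 55.2·u = (55.16, -2.023). Tangency of A1 to both parallel lines with radius 16.7 puts Q and T at J ± 16.7·n: Q = (0.6119, 16.69), T = (-0.6119, -16.69). Equal radii place B and P the same way about V: B = V + 16.7·n = (55.77, 14.67), P = V − 16.7·n = (54.55, -18.71). Then |JB| = |B − J| = 57.67.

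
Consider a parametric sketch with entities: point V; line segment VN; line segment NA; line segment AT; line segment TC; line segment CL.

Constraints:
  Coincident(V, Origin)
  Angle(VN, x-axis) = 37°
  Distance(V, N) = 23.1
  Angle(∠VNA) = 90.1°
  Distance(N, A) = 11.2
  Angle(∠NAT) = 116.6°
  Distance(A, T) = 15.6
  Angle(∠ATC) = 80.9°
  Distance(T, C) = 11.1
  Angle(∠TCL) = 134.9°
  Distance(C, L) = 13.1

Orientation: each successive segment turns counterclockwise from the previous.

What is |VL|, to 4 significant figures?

12.53

∠ATC = 80.9° gives TC at -70.60° from the x-axis; with |TC| = 11.1, C = (0.06216, 9.599). ∠TCL = 134.9° gives CL at -25.50° from the x-axis; with |CL| = 13.1, L = (11.89, 3.960). Then |VL| = |L − V| = 12.53.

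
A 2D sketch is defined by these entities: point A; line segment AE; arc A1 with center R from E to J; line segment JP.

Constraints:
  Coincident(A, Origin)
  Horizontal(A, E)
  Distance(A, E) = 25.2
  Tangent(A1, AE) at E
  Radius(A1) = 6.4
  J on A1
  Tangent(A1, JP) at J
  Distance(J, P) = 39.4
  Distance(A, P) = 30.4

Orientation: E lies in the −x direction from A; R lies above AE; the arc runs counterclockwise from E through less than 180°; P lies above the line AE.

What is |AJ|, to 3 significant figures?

20.8

A is at the origin; A and E share the same y with |AE| = 25.2 and E on the −x side, so E = (-25.2, 0.00). A1 meets AE tangentially, so RE is at right angles to AE, so R = E + (0, 6.4) = (-25.2, 6.40). Since RJ ⟂ JP (tangency), |RP| = √(6.4² + 39.4²) = 39.9 regardless of where J sits on A1. So P lies on both circle(A, 30.4) and circle(R, 39.9); the above-AE intersection is P = (7.36, 29.5). J is the foot of the tangent from P: J = (-20.7, 1.84).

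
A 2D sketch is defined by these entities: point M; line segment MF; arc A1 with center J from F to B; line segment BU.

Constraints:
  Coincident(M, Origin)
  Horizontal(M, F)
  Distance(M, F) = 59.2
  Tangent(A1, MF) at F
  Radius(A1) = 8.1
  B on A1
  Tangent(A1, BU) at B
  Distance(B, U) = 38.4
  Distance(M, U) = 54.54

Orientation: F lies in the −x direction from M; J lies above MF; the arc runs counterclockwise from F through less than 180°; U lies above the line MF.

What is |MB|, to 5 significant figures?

51.977

M is at the origin; MF is horizontal with |MF| = 59.2 and F on the −x side, so F = (-59.200, 0.0000). Since A1 is tangent to MF there, JF ⟂ MF, so J = F + (0, 8.1) = (-59.200, 8.1000). Since JB ⟂ BU (tangency), |JU| = √(8.1² + 38.4²) = 39.245 regardless of where B sits on A1. So U lies on both circle(M, 54.54) and circle(J, 39.245); the above-MF intersection is U = (-36.756, 40.294). B is the foot of the tangent from U: B = (-51.742, 4.9389).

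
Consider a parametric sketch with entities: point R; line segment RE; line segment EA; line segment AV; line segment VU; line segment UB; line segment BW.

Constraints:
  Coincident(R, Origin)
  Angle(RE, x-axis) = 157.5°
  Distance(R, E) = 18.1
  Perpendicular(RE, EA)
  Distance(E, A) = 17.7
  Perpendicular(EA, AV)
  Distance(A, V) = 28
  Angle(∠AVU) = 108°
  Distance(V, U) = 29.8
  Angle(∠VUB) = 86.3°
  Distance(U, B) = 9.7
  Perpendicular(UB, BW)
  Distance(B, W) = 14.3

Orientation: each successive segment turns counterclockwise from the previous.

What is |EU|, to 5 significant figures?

38.701

R is at the origin; RE runs at 157.5° with length 18.1, so E = (-16.722, 6.9266). RE ⟂ EA, so EA runs at -112.50°; with |EA| = 17.7, A = (-23.496, -9.4261). EA ⟂ AV, so AV runs at -22.500°; with |AV| = 28.0, V = (2.3729, -20.141). ∠AVU = 108.0° gives VU at 49.500° from the x-axis; with |VU| = 29.8, U = (21.726, 2.5189). Then |EU| = |U − E| = 38.701.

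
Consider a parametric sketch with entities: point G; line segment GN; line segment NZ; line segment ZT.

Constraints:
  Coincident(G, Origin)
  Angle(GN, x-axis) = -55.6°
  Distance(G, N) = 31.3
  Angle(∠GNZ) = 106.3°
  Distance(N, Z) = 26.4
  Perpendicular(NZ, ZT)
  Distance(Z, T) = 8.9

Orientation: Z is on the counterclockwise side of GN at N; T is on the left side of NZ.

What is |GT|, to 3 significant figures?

41.0

G is at the origin; GN runs at -55.6° with length 31.3, so N = 31.3·(cos -55.6°, sin -55.6°) = (17.7, -25.8). ∠GNZ = 106.3°, so NZ runs at -55.6° + (180° − 106.3°) = 18.1° from the x-axis; with |NZ| = 26.4, Z = N + 26.4·(cos 18.1°, sin 18.1°) = (42.8, -17.6). NZ is perpendicular to ZT; with |ZT| = 8.9 on the left of NZ, T = Z + 8.9·(-0.311, 0.951) = (40.0, -9.16). Then |GT| = |T − G| = 41.0.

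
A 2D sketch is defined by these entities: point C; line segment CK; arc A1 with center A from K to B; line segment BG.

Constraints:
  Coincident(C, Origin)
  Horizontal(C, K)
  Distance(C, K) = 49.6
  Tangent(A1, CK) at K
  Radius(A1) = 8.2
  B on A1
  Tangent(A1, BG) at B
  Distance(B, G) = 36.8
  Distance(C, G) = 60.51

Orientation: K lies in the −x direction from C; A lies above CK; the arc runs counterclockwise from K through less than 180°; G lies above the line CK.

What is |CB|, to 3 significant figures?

42.2

Checks: |AB| = 8.200 ✓; ∠(AB, BG) = 90.00° ✓; |BG| = 36.80 ✓; |CG| = 60.51 ✓.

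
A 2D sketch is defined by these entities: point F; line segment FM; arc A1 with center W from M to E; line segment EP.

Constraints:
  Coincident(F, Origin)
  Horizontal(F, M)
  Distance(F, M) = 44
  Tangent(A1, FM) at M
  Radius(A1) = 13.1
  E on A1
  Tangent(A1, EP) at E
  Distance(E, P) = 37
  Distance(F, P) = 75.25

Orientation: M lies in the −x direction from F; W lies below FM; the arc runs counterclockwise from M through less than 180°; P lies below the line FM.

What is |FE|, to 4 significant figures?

58.68

Checks: |WE| = 13.10 ✓; ∠(WE, EP) = 90.00° ✓; |EP| = 37.00 ✓; |FP| = 75.25 ✓.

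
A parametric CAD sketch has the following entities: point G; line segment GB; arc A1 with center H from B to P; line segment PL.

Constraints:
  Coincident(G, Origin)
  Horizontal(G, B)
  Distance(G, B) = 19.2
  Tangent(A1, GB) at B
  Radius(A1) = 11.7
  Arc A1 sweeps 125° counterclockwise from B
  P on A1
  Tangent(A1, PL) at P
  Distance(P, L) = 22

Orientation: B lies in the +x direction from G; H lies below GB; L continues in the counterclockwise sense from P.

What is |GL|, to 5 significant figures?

42.681

On A1, B sits at bearing 90° from H; a 125° counterclockwise sweep puts P at bearing 215°, so P = H + 11.7·(cos 215°, sin 215°) = (9.6159, -18.411). Tangency of A1 to PL means the radius HP is perpendicular to PL, so PL runs along (−sin 215°, cos 215°); with |PL| = 22.0, L = (22.235, -36.432). Then |GL| = |L − G| = 42.681.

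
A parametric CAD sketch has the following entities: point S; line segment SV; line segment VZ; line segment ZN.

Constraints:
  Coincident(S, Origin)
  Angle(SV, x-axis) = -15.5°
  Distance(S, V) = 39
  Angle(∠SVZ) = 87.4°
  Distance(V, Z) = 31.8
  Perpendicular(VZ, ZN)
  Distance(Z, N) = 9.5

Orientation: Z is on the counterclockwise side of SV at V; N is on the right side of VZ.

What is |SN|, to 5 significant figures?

57.011

∠SVZ = 87.4°, so VZ runs at -15.5° + (180° − 87.4°) = 77.100° from the x-axis; with |VZ| = 31.8, Z = V + 31.8·(cos 77.100°, sin 77.100°) = (44.681, 20.575). VZ ⟂ ZN; with |ZN| = 9.5 on the right of VZ, N = Z + 9.5·(0.97476, -0.22325) = (53.941, 18.454). Then |SN| = |N − S| = 57.011.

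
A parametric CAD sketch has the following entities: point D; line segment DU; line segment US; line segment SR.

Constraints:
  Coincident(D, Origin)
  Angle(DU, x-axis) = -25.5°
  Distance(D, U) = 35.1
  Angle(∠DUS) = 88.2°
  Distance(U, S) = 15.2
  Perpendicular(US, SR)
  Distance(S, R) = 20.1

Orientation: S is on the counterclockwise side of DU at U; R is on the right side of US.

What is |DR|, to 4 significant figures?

56.95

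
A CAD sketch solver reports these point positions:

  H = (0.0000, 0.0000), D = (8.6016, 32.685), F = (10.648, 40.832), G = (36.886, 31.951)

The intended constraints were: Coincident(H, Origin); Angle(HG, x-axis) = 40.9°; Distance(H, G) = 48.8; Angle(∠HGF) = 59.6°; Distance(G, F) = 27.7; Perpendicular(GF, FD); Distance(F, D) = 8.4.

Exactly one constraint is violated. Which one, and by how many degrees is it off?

Perpendicular(GF, FD) — off by 4.60°.

H = (0.00, 0.00) ✓; HG at 40.90° ✓; |HG| = 48.80 ✓; ∠HGF = 59.60° ✓; |GF| = 27.70 ✓; ∠(GF, FD) = 94.60° ✗; |FD| = 8.400 ✓.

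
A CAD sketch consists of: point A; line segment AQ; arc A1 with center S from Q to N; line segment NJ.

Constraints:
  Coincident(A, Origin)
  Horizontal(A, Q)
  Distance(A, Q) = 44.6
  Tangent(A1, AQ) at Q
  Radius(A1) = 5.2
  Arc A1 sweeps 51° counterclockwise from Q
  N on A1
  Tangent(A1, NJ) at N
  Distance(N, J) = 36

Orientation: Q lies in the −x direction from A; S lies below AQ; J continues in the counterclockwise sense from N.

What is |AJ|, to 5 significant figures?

77.314

On A1, Q sits at bearing 90° from S; a 51° counterclockwise sweep puts N at bearing 141°, so N = S + 5.2·(cos 141°, sin 141°) = (-48.641, -1.9275). A1 meets NJ tangentially, so SN is at right angles to NJ, so NJ runs along (−sin 141°, cos 141°); with |NJ| = 36.0, J = (-71.297, -29.905). Then |AJ| = |J − A| = 77.314.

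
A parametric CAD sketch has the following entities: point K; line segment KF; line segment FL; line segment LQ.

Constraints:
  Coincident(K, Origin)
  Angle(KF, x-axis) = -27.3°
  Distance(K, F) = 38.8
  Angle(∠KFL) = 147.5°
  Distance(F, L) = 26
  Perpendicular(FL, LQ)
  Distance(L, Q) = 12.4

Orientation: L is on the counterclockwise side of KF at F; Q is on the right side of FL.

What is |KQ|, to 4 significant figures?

67.48

K is at the origin; KF runs at -27.3° with length 38.8, so F = 38.8·(cos -27.3°, sin -27.3°) = (34.48, -17.80). ∠KFL = 147.5°, so FL runs at -27.3° + (180° − 147.5°) = 5.200° from the x-axis; with |FL| = 26.0, L = F + 26.0·(cos 5.200°, sin 5.200°) = (60.37, -15.44). FL ⟂ LQ; with |LQ| = 12.4 on the right of FL, Q = L + 12.4·(0.09063, -0.9959) = (61.50, -27.79). Then |KQ| = |Q − K| = 67.48.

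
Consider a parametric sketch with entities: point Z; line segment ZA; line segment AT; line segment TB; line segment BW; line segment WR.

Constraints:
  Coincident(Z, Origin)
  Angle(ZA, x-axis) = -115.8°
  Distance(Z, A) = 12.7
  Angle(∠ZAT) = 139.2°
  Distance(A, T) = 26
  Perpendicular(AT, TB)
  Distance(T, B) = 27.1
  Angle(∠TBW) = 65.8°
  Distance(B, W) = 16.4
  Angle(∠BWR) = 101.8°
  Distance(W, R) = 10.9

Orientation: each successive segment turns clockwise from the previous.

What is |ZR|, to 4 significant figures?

23.04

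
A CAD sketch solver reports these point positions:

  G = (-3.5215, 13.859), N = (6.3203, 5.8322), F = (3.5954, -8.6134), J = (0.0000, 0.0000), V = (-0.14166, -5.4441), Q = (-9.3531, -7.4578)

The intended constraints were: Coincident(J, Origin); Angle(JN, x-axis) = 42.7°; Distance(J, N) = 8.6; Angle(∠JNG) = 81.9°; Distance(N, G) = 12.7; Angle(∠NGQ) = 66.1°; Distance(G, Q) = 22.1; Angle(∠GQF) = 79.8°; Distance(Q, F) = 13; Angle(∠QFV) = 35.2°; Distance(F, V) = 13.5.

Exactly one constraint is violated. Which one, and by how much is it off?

Distance(F, V) = 13.5 — off by 8.60.

J = (0.00, 0.00) ✓; JN at 42.70° ✓; |JN| = 8.600 ✓; ∠JNG = 81.90° ✓; |NG| = 12.70 ✓; ∠NGQ = 66.10° ✓; |GQ| = 22.10 ✓; ∠GQF = 79.80° ✓; |QF| = 13.00 ✓; ∠QFV = 35.20° ✓; |FV| = 4.900 ✗.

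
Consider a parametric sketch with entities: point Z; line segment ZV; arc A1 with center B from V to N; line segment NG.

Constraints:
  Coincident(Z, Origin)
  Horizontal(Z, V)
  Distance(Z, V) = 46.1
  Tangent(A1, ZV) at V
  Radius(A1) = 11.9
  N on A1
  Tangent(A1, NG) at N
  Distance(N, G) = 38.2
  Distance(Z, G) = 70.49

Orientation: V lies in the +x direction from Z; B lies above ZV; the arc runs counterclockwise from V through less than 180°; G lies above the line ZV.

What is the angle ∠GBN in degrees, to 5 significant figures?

72.697°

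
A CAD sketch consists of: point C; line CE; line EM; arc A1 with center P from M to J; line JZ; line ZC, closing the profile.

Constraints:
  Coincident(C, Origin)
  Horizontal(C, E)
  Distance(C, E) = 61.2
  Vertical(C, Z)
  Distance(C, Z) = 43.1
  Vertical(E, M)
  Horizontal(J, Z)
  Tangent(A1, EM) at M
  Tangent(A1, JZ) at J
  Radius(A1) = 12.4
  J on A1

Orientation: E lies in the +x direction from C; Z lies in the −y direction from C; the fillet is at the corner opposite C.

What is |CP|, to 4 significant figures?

57.65

C is at the origin; CE is horizontal with |CE| = 61.2 and E on the +x side, so E = (61.20, 0.000). C and Z share the same x with |CZ| = 43.1 and Z on the −y side, so Z = (0.000, -43.10). The virtual corner opposite C is at (61.20, -43.10). The tangent condition forces PM to be normal to EM and tangency of A1 to JZ means the radius PJ is perpendicular to JZ, with radius 12.4, so the center P sits 12.4 in from both sides at P = (48.80, -30.70). Then |CP| = |P − C| = 57.65.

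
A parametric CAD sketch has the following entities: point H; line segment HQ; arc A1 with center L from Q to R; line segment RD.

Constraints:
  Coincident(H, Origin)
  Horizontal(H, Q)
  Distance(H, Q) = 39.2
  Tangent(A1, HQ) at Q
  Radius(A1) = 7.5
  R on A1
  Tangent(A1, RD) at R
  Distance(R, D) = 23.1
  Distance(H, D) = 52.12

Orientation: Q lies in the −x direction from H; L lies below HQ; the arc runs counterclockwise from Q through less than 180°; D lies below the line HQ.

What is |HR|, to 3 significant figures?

47.4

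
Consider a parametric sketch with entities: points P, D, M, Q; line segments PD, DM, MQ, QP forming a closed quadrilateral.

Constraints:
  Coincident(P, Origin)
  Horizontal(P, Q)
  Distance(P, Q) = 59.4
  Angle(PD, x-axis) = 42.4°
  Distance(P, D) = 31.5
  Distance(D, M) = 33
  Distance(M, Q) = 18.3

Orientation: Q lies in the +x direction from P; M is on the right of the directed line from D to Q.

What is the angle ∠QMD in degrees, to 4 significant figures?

106.0°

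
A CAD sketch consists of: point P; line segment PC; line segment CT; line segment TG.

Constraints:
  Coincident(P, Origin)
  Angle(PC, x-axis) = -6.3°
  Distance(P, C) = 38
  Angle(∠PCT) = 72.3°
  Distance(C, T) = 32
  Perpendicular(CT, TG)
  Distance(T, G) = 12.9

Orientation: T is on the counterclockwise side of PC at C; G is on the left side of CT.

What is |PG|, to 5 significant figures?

31.000

∠PCT = 72.3°, so CT runs at -6.3° + (180° − 72.3°) = 101.40° from the x-axis; with |CT| = 32.0, T = C + 32.0·(cos 101.40°, sin 101.40°) = (31.445, 27.199). The perpendicularity gives TG at right angles to CT; with |TG| = 12.9 on the left of CT, G = T + 12.9·(-0.98027, -0.19766) = (18.800, 24.649). Then |PG| = |G − P| = 31.000.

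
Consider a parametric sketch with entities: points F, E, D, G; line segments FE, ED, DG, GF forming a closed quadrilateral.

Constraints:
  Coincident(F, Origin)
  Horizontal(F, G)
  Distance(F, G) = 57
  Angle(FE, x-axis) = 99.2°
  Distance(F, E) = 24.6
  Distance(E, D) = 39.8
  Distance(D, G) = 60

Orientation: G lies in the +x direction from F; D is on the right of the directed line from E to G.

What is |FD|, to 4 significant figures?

15.44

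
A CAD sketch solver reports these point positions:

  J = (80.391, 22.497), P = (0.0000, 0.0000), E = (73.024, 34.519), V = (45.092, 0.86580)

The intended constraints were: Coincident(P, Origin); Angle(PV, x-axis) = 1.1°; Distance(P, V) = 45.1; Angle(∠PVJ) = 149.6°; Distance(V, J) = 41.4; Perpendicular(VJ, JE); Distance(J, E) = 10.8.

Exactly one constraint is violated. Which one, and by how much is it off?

Distance(J, E) = 10.8 — off by 3.30.

P = (0.00, 0.00) ✓; PV at 1.100° ✓; |PV| = 45.10 ✓; ∠PVJ = 149.6° ✓; |VJ| = 41.40 ✓; ∠(VJ, JE) = 90.00° ✓; |JE| = 14.10 ✗.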